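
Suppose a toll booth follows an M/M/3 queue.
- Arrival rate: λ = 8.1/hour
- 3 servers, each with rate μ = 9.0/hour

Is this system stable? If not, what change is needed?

Stability requires ρ = λ/(cμ) < 1
ρ = 8.1/(3 × 9.0) = 8.1/27.00 = 0.3000
Since 0.3000 < 1, the system is STABLE.
The servers are busy 30.00% of the time.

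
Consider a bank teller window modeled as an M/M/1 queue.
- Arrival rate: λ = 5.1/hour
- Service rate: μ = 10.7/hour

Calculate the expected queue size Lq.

ρ = λ/μ = 5.1/10.7 = 0.4766
For M/M/1: Lq = λ²/(μ(μ-λ))
Lq = 26.01/(10.7 × 5.60)
Lq = 0.4341 transactions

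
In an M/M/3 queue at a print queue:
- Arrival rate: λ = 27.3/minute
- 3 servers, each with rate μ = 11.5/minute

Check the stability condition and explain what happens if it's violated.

Stability requires ρ = λ/(cμ) < 1
ρ = 27.3/(3 × 11.5) = 27.3/34.50 = 0.7913
Since 0.7913 < 1, the system is STABLE.
The servers are busy 79.13% of the time.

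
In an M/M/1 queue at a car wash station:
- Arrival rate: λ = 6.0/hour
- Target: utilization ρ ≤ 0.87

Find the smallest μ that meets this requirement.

ρ = λ/μ, so μ = λ/ρ
μ ≥ 6.0/0.87 = 6.8966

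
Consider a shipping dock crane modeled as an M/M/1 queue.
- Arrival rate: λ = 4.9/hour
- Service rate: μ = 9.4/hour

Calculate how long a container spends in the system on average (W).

First, compute utilization: ρ = λ/μ = 4.9/9.4 = 0.5213
For M/M/1: W = 1/(μ-λ)
W = 1/(9.4-4.9) = 1/4.50
W = 0.2222 hours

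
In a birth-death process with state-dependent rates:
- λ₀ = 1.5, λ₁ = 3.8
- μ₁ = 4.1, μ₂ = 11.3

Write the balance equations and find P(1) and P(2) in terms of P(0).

Balance equations:
State 0: λ₀P₀ = μ₁P₁ → P₁ = (λ₀/μ₁)P₀ = (1.5/4.1)P₀ = 0.3659P₀
State 1: P₂ = (λ₀λ₁)/(μ₁μ₂)P₀ = (1.5×3.8)/(4.1×11.3)P₀ = 0.1230P₀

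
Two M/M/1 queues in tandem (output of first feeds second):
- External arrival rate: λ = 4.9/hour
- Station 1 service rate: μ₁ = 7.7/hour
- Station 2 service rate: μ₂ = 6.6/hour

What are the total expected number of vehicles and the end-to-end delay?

By Jackson's theorem, each station behaves as independent M/M/1.
Station 1: ρ₁ = 4.9/7.7 = 0.6364, L₁ = ρ₁/(1-ρ₁) = λ/(μ₁-λ) = 4.9/2.80 = 1.7500
Station 2: ρ₂ = 4.9/6.6 = 0.7424, L₂ = ρ₂/(1-ρ₂) = λ/(μ₂-λ) = 4.9/1.70 = 2.8824
Total: L = L₁ + L₂ = 1.7500 + 2.8824 = 4.6324
W = L/λ = 4.6324/4.9 = 0.9454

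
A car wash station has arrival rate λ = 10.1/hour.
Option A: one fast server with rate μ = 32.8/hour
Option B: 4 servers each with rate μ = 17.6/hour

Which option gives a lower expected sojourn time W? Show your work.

Option A: single server μ = 32.8 (M/M/1)
  ρ_A = 10.1/32.8 = 0.3079
  W_A = 1/(μ-λ) = 1/(32.8-10.1) = 1/22.70 = 0.04405

Option B: 4 servers μ = 17.6 (M/M/4)
  ρ_B = λ/(cμ) = 10.1/(4×17.6) = 0.1435
  Offered load a = λ/μ = cρ = 10.1/17.6 = 0.5739
  P₀ = [ Σₙ₌₀^3 aⁿ/n! + a^4/(4!(1-ρ)) ]⁻¹
  Σ = a^0/0! + a^1/1! + a^2/2! + a^3/3! = 1.0000 + 0.57386 + 0.16466 + 0.031497 = 1.7700
  a^4/(4!(1-ρ)) = 0.10845/(24 × 0.85653) = 0.005276
  P₀ = 1/(1.7700 + 0.005276) = 0.5633
  Lq = P₀·a^4·ρ / (4!(1-ρ)²) = 0.56329 × 0.10845 × 0.14347 / (24 × 0.73365) = 0.0004978
  Wq_B = Lq/λ = 0.00049775/10.1 = 0.00004928
  W_B = Wq_B + 1/μ = 0.00004928 + 0.05682 = 0.05687

Since W_A = 0.04405 < W_B = 0.05687, Option A (single fast server) has the shorter time in system.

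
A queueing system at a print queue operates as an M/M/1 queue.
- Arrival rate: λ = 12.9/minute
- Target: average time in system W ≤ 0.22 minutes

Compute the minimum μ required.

For M/M/1: W = 1/(μ-λ)
Need W ≤ 0.22, so 1/(μ-λ) ≤ 0.22
μ - λ ≥ 1/0.22 = 4.5455
μ ≥ 12.9 + 4.5455 = 17.4455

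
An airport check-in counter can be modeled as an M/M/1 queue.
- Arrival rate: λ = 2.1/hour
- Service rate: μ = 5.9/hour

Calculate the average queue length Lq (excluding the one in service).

ρ = λ/μ = 2.1/5.9 = 0.3559
For M/M/1: Lq = λ²/(μ(μ-λ))
Lq = 4.41/(5.9 × 3.80)
Lq = 0.1967 passengers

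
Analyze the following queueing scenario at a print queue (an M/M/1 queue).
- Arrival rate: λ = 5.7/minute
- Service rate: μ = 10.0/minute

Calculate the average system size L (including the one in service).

ρ = λ/μ = 5.7/10.0 = 0.5700
For M/M/1: L = λ/(μ-λ)
L = 5.7/(10.0-5.7) = 5.7/4.30
L = 1.3256 jobs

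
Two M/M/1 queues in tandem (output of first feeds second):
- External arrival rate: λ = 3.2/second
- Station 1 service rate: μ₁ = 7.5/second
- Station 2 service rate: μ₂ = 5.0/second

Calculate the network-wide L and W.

By Jackson's theorem, each station behaves as independent M/M/1.
Station 1: ρ₁ = 3.2/7.5 = 0.4267, L₁ = ρ₁/(1-ρ₁) = λ/(μ₁-λ) = 3.2/4.30 = 0.7442
Station 2: ρ₂ = 3.2/5.0 = 0.6400, L₂ = ρ₂/(1-ρ₂) = λ/(μ₂-λ) = 3.2/1.80 = 1.7778
Total: L = L₁ + L₂ = 0.7442 + 1.7778 = 2.5220
W = L/λ = 2.5220/3.2 = 0.7881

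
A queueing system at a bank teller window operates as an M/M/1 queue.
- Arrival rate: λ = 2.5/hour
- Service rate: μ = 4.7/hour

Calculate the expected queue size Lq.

ρ = λ/μ = 2.5/4.7 = 0.5319
For M/M/1: Lq = λ²/(μ(μ-λ))
Lq = 6.25/(4.7 × 2.20)
Lq = 0.6044 transactions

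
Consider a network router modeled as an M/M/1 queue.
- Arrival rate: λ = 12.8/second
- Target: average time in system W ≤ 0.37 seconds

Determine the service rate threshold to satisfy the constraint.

For M/M/1: W = 1/(μ-λ)
Need W ≤ 0.37, so 1/(μ-λ) ≤ 0.37
μ - λ ≥ 1/0.37 = 2.7027
μ ≥ 12.8 + 2.7027 = 15.5027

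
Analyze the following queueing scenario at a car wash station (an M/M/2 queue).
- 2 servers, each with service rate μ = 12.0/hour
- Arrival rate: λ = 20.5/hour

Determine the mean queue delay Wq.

Traffic intensity: ρ = λ/(cμ) = 20.5/(2×12.0) = 0.8542
Since ρ = 0.8542 < 1, system is stable.
Offered load a = λ/μ = cρ = 20.5/12.0 = 1.7083
P₀ = [ Σₙ₌₀^1 aⁿ/n! + a^2/(2!(1-ρ)) ]⁻¹
Σ = a^0/0! + a^1/1! = 1.0000 + 1.7083 = 2.7083
a^2/(2!(1-ρ)) = 2.91840/(2 × 0.145833) = 10.0060
P₀ = 1/(2.7083 + 10.0060) = 0.07865
Lq = P₀·a^2·ρ / (2!(1-ρ)²) = 0.0786517 × 2.91840 × 0.854167 / (2 × 0.0212674) = 4.6095
Wq = Lq/λ = 4.6095/20.5 = 0.2249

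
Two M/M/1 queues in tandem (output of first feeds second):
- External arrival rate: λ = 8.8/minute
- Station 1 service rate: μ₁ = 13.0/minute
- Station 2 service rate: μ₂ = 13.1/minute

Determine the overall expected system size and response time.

By Jackson's theorem, each station behaves as independent M/M/1.
Station 1: ρ₁ = 8.8/13.0 = 0.6769, L₁ = ρ₁/(1-ρ₁) = λ/(μ₁-λ) = 8.8/4.20 = 2.09524
Station 2: ρ₂ = 8.8/13.1 = 0.6718, L₂ = ρ₂/(1-ρ₂) = λ/(μ₂-λ) = 8.8/4.30 = 2.04651
Total: L = L₁ + L₂ = 2.09524 + 2.04651 = 4.14175
W = L/λ = 4.14175/8.8 = 0.4707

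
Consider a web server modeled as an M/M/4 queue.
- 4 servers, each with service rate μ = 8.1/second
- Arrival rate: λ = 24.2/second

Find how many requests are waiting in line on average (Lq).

Traffic intensity: ρ = λ/(cμ) = 24.2/(4×8.1) = 0.7469
Since ρ = 0.7469 < 1, system is stable.
Offered load a = λ/μ = cρ = 24.2/8.1 = 2.9877
P₀ = [ Σₙ₌₀^3 aⁿ/n! + a^4/(4!(1-ρ)) ]⁻¹
Σ = a^0/0! + a^1/1! + a^2/2! + a^3/3! = 1.0000 + 2.9877 + 4.4630 + 4.4447 = 12.8954
a^4/(4!(1-ρ)) = 79.6749/(24 × 0.253086) = 13.1172
P₀ = 1/(12.8954 + 13.1172) = 0.03844
Lq = P₀·a^4·ρ / (4!(1-ρ)²) = 0.038443 × 79.6749 × 0.74691 / (24 × 0.064053) = 1.4882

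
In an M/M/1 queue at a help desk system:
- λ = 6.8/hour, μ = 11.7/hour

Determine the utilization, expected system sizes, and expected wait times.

Step 1: ρ = λ/μ = 6.8/11.7 = 0.5812
Step 2: L = λ/(μ-λ) = 6.8/4.90 = 1.3878
Step 3: Lq = λ²/(μ(μ-λ)) = 46.24/(11.7×4.90) = 0.8066
Step 4: W = 1/(μ-λ) = 1/4.90 = 0.204082
Step 5: Wq = λ/(μ(μ-λ)) = 6.8/(11.7×4.90) = 0.1186
Step 6: P(0) = 1-ρ = 0.4188
Verify: L = λW = 6.8×0.204082 = 1.3878 ✔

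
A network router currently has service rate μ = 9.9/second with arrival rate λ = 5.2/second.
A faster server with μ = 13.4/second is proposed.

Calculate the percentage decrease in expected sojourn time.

System 1: ρ₁ = 5.2/9.9 = 0.5253, W₁ = 1/(9.9-5.2) = 0.21277
System 2: ρ₂ = 5.2/13.4 = 0.3881, W₂ = 1/(13.4-5.2) = 0.12195
Improvement: (W₁-W₂)/W₁ = (0.21277-0.12195)/0.21277 = 42.68%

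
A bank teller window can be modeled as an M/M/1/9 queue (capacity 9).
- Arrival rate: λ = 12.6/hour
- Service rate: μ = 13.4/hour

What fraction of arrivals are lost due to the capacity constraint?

ρ = λ/μ = 12.6/13.4 = 0.9403
P₀ = (1-ρ)/(1-ρ^(K+1)) = (1-0.9403)/(1-0.9403^10) = 0.05970/0.4597 = 0.1299
P_K = P₀×ρ^K = 0.12988 × 0.9403^9 = 0.12988 × 0.57464 = 0.07463
Blocking probability = 7.46%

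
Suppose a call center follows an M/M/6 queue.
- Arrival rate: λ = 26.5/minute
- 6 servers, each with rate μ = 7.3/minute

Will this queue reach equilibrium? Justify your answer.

Stability requires ρ = λ/(cμ) < 1
ρ = 26.5/(6 × 7.3) = 26.5/43.80 = 0.6050
Since 0.6050 < 1, the system is STABLE.
The servers are busy 60.50% of the time.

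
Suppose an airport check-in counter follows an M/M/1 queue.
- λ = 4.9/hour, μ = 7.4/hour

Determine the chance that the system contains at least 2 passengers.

ρ = λ/μ = 4.9/7.4 = 0.6622
P(N ≥ n) = ρⁿ
P(N ≥ 2) = 0.6622^2
P(N ≥ 2) = 0.4385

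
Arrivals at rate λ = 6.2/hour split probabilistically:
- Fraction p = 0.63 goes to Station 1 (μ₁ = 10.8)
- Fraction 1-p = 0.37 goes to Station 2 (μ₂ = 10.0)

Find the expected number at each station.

Effective rates: λ₁ = 6.2×0.63 = 3.906, λ₂ = 6.2×0.37 = 2.294
Station 1: ρ₁ = 3.906/10.8 = 0.36167, L₁ = ρ₁/(1-ρ₁) = 0.36167/(1-0.36167) = 0.5666
Station 2: ρ₂ = 2.294/10.0 = 0.2294, L₂ = ρ₂/(1-ρ₂) = 0.2294/(1-0.2294) = 0.2977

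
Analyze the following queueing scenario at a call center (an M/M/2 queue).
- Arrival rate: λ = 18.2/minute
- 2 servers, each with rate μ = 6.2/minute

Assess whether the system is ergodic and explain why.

Stability requires ρ = λ/(cμ) < 1
ρ = 18.2/(2 × 6.2) = 18.2/12.40 = 1.4677
Since 1.4677 ≥ 1, the system is UNSTABLE.
Need c > λ/μ = 18.2/6.2 = 2.94.
Minimum servers needed: c = 3.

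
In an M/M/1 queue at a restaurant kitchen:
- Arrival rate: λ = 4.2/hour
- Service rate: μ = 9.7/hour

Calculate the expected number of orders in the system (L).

ρ = λ/μ = 4.2/9.7 = 0.4330
For M/M/1: L = λ/(μ-λ)
L = 4.2/(9.7-4.2) = 4.2/5.50
L = 0.7636 orders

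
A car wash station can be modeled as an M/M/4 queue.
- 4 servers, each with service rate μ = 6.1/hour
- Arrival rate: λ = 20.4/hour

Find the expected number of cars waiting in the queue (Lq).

Traffic intensity: ρ = λ/(cμ) = 20.4/(4×6.1) = 0.8361
Since ρ = 0.8361 < 1, system is stable.
Offered load a = λ/μ = cρ = 20.4/6.1 = 3.3443
P₀ = [ Σₙ₌₀^3 aⁿ/n! + a^4/(4!(1-ρ)) ]⁻¹
Σ = a^0/0! + a^1/1! + a^2/2! + a^3/3! = 1.0000 + 3.3443 + 5.5920 + 6.2338 = 16.1701
a^4/(4!(1-ρ)) = 125.0839/(24 × 0.163934) = 31.7922
P₀ = 1/(16.1701 + 31.7922) = 0.02085
Lq = P₀·a^4·ρ / (4!(1-ρ)²) = 0.0208497 × 125.0839 × 0.836066 / (24 × 0.0268745) = 3.3806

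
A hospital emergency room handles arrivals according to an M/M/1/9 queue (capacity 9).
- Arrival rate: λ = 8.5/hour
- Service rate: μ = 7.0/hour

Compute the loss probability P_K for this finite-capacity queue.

ρ = λ/μ = 8.5/7.0 = 1.21429
P₀ = (1-ρ)/(1-ρ^(K+1)) = (1-1.21429)/(1-1.21429^10) = -0.2143/-5.9699 = 0.03590
P_K = P₀×ρ^K = 0.035895 × 1.21429^9 = 0.035895 × 5.7399 = 0.2060
Blocking probability = 20.60%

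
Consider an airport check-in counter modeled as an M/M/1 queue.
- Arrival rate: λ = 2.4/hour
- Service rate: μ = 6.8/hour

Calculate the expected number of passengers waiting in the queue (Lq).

ρ = λ/μ = 2.4/6.8 = 0.3529
For M/M/1: Lq = λ²/(μ(μ-λ))
Lq = 5.76/(6.8 × 4.40)
Lq = 0.1925 passengers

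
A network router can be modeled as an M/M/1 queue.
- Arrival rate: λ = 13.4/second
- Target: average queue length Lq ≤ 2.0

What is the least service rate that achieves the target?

For M/M/1: Lq = λ²/(μ(μ-λ))
Need Lq ≤ 2.0, i.e. μ(μ-λ) ≥ λ²/2.0
μ² - 13.4μ - 179.56/2.0 ≥ 0  →  μ² - 13.4μ - 89.7800 ≥ 0
Quadratic formula (positive root): μ = [λ + √(λ² + 4×89.7800)]/2
Discriminant: 179.56 + 4×89.7800 = 538.6800, √538.6800 = 23.2095
μ ≥ (13.4 + 23.2095)/2 = 18.3047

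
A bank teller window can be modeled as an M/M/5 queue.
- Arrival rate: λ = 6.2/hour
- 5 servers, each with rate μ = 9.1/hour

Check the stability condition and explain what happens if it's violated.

Stability requires ρ = λ/(cμ) < 1
ρ = 6.2/(5 × 9.1) = 6.2/45.50 = 0.1363
Since 0.1363 < 1, the system is STABLE.
The servers are busy 13.63% of the time.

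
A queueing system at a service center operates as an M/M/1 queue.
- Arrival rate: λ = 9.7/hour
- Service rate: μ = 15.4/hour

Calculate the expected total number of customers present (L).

ρ = λ/μ = 9.7/15.4 = 0.6299
For M/M/1: L = λ/(μ-λ)
L = 9.7/(15.4-9.7) = 9.7/5.70
L = 1.7018 customers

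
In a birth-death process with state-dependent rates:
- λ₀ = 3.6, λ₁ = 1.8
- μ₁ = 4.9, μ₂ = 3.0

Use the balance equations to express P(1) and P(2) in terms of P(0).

Balance equations:
State 0: λ₀P₀ = μ₁P₁ → P₁ = (λ₀/μ₁)P₀ = (3.6/4.9)P₀ = 0.7347P₀
State 1: P₂ = (λ₀λ₁)/(μ₁μ₂)P₀ = (3.6×1.8)/(4.9×3.0)P₀ = 0.4408P₀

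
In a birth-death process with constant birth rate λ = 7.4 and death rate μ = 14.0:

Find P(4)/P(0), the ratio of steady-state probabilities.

For constant rates: P(n)/P(0) = (λ/μ)^n
P(4)/P(0) = (7.4/14.0)^4 = 0.52857^4 = 0.07806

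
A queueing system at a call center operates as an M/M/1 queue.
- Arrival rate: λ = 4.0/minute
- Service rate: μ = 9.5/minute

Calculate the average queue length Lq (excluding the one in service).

ρ = λ/μ = 4.0/9.5 = 0.4211
For M/M/1: Lq = λ²/(μ(μ-λ))
Lq = 16.00/(9.5 × 5.50)
Lq = 0.3062 calls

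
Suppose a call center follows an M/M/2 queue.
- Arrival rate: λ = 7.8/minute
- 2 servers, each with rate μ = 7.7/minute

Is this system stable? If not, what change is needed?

Stability requires ρ = λ/(cμ) < 1
ρ = 7.8/(2 × 7.7) = 7.8/15.40 = 0.5065
Since 0.5065 < 1, the system is STABLE.
The servers are busy 50.65% of the time.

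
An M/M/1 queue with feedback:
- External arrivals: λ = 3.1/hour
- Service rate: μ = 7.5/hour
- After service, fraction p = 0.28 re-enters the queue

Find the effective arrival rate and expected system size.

Effective arrival rate: λ_eff = λ/(1-p) = 3.1/(1-0.28) = 3.1/0.72 = 4.30556
ρ = λ_eff/μ = 4.30556/7.5 = 0.57407
L = ρ/(1-ρ) = 0.57407/(1-0.57407) = 1.3478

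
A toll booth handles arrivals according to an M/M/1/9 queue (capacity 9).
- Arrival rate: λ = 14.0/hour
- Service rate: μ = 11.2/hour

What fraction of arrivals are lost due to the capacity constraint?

ρ = λ/μ = 14.0/11.2 = 1.2500
P₀ = (1-ρ)/(1-ρ^(K+1)) = (1-1.2500)/(1-1.2500^10) = -0.2500/-8.3132 = 0.03007
P_K = P₀×ρ^K = 0.030073 × 1.2500^9 = 0.030073 × 7.4506 = 0.2241
Blocking probability = 22.41%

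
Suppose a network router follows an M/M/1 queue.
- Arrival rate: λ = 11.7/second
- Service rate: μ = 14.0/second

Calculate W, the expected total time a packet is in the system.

First, compute utilization: ρ = λ/μ = 11.7/14.0 = 0.8357
For M/M/1: W = 1/(μ-λ)
W = 1/(14.0-11.7) = 1/2.30
W = 0.4348 seconds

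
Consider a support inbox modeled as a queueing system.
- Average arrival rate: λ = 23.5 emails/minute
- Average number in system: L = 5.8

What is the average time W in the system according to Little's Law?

Little's Law: L = λW, so W = L/λ
W = 5.8/23.5 = 0.2468 minutes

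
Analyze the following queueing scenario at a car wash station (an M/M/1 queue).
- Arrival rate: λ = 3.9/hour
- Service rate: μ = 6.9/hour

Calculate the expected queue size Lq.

ρ = λ/μ = 3.9/6.9 = 0.5652
For M/M/1: Lq = λ²/(μ(μ-λ))
Lq = 15.21/(6.9 × 3.00)
Lq = 0.7348 cars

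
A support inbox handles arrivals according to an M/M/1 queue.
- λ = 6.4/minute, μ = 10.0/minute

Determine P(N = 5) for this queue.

ρ = λ/μ = 6.4/10.0 = 0.6400
P(n) = (1-ρ)ρⁿ
P(5) = (1-0.6400) × 0.6400^5
P(5) = 0.36000 × 0.10737
P(5) = 0.03865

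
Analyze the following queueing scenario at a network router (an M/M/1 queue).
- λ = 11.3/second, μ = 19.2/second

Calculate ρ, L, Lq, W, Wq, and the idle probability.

Step 1: ρ = λ/μ = 11.3/19.2 = 0.5885
Step 2: L = λ/(μ-λ) = 11.3/7.90 = 1.4304
Step 3: Lq = λ²/(μ(μ-λ)) = 127.69/(19.2×7.90) = 0.8418
Step 4: W = 1/(μ-λ) = 1/7.90 = 0.12658
Step 5: Wq = λ/(μ(μ-λ)) = 11.3/(19.2×7.90) = 0.07450
Step 6: P(0) = 1-ρ = 0.4115
Verify: L = λW = 11.3×0.12658 = 1.4304 ✔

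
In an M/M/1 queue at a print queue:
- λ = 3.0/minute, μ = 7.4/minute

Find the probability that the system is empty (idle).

ρ = λ/μ = 3.0/7.4 = 0.4054
P(0) = 1 - ρ = 1 - 0.4054 = 0.5946
The server is idle 59.46% of the time.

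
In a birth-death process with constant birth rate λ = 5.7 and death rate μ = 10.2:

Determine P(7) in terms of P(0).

For constant rates: P(n)/P(0) = (λ/μ)^n
P(7)/P(0) = (5.7/10.2)^7 = 0.55882^7 = 0.01702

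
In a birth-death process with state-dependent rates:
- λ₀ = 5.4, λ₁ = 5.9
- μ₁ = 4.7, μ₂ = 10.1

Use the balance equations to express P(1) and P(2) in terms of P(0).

Balance equations:
State 0: λ₀P₀ = μ₁P₁ → P₁ = (λ₀/μ₁)P₀ = (5.4/4.7)P₀ = 1.1489P₀
State 1: P₂ = (λ₀λ₁)/(μ₁μ₂)P₀ = (5.4×5.9)/(4.7×10.1)P₀ = 0.6712P₀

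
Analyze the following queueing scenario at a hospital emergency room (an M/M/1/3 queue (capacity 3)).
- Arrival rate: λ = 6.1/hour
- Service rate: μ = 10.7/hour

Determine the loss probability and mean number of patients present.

ρ = λ/μ = 6.1/10.7 = 0.5701
P₀ = (1-ρ)/(1-ρ^(K+1)) = (1-0.5701)/(1-0.5701^4) = 0.4299/0.8944 = 0.4807
P_K = P₀×ρ^K = 0.480676 × 0.5701^3 = 0.480676 × 0.185290 = 0.08906
Blocking probability P_3 = 0.08906 (8.91%)
L = ρ[1 - (K+1)ρ^K + Kρ^(K+1)] / [(1-ρ)(1-ρ^(K+1))]
L = 0.5701 × (1 - 4×0.18529 + 3×0.10563) / ((1 - 0.5701) × (1 - 0.10563)) = 0.8537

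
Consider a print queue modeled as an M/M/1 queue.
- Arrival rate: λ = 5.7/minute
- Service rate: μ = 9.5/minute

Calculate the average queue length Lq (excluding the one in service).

ρ = λ/μ = 5.7/9.5 = 0.6000
For M/M/1: Lq = λ²/(μ(μ-λ))
Lq = 32.49/(9.5 × 3.80)
Lq = 0.9000 jobs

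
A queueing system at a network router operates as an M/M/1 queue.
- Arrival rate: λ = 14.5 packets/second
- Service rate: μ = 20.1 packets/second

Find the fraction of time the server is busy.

Server utilization: ρ = λ/μ
ρ = 14.5/20.1 = 0.7214
The server is busy 72.14% of the time.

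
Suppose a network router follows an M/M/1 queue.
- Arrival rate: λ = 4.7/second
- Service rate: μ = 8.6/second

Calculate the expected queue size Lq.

ρ = λ/μ = 4.7/8.6 = 0.5465
For M/M/1: Lq = λ²/(μ(μ-λ))
Lq = 22.09/(8.6 × 3.90)
Lq = 0.6586 packets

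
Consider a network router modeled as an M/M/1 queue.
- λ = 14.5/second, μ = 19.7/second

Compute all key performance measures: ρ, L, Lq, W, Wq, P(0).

Step 1: ρ = λ/μ = 14.5/19.7 = 0.7360
Step 2: L = λ/(μ-λ) = 14.5/5.20 = 2.7885
Step 3: Lq = λ²/(μ(μ-λ)) = 210.25/(19.7×5.20) = 2.0524
Step 4: W = 1/(μ-λ) = 1/5.20 = 0.19231
Step 5: Wq = λ/(μ(μ-λ)) = 14.5/(19.7×5.20) = 0.1415
Step 6: P(0) = 1-ρ = 0.2640
Verify: L = λW = 14.5×0.19231 = 2.7885 ✔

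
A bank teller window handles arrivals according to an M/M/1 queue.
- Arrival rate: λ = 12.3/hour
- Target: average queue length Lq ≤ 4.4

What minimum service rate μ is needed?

For M/M/1: Lq = λ²/(μ(μ-λ))
Need Lq ≤ 4.4, i.e. μ(μ-λ) ≥ λ²/4.4
μ² - 12.3μ - 151.29/4.4 ≥ 0  →  μ² - 12.3μ - 34.3841 ≥ 0
Quadratic formula (positive root): μ = [λ + √(λ² + 4×34.3841)]/2
Discriminant: 151.29 + 4×34.3841 = 288.8264, √288.8264 = 16.99489
μ ≥ (12.3 + 16.99489)/2 = 14.6474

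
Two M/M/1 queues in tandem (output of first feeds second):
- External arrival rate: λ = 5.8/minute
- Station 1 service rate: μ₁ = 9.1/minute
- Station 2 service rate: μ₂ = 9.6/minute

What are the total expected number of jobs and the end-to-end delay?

By Jackson's theorem, each station behaves as independent M/M/1.
Station 1: ρ₁ = 5.8/9.1 = 0.6374, L₁ = ρ₁/(1-ρ₁) = λ/(μ₁-λ) = 5.8/3.30 = 1.7576
Station 2: ρ₂ = 5.8/9.6 = 0.6042, L₂ = ρ₂/(1-ρ₂) = λ/(μ₂-λ) = 5.8/3.80 = 1.5263
Total: L = L₁ + L₂ = 1.7576 + 1.5263 = 3.2839
W = L/λ = 3.2839/5.8 = 0.5662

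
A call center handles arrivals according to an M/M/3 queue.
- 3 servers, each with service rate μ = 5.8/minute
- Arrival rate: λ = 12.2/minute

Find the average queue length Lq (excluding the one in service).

Traffic intensity: ρ = λ/(cμ) = 12.2/(3×5.8) = 0.7011
Since ρ = 0.7011 < 1, system is stable.
Offered load a = λ/μ = cρ = 12.2/5.8 = 2.1034
P₀ = [ Σₙ₌₀^2 aⁿ/n! + a^3/(3!(1-ρ)) ]⁻¹
Σ = a^0/0! + a^1/1! + a^2/2! = 1.00000 + 2.10345 + 2.21225 = 5.3157
a^3/(3!(1-ρ)) = 9.3067/(6 × 0.29885) = 5.1903
P₀ = 1/(5.3157 + 5.1903) = 0.09518
Lq = P₀·a^3·ρ / (3!(1-ρ)²) = 0.095184 × 9.3067 × 0.70115 / (6 × 0.089312) = 1.1591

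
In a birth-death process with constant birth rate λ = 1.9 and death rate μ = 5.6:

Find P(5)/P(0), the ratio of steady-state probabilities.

For constant rates: P(n)/P(0) = (λ/μ)^n
P(5)/P(0) = (1.9/5.6)^5 = 0.33929^5 = 0.004496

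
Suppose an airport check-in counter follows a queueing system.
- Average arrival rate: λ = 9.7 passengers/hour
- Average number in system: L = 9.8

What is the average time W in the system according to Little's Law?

Little's Law: L = λW, so W = L/λ
W = 9.8/9.7 = 1.0103 hours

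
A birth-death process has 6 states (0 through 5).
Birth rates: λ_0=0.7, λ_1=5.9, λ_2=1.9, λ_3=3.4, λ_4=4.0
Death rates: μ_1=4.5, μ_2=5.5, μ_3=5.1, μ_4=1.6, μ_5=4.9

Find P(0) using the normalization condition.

Ratios P(n)/P(0) = (λ₀···λₙ₋₁)/(μ₁···μₙ):
P(1)/P(0) = (0.7)/(4.5) = 0.15556
P(2)/P(0) = (0.7×5.9)/(4.5×5.5) = 0.16687
P(3)/P(0) = (0.7×5.9×1.9)/(4.5×5.5×5.1) = 0.062167
P(4)/P(0) = (0.7×5.9×1.9×3.4)/(4.5×5.5×5.1×1.6) = 0.13210
P(5)/P(0) = (0.7×5.9×1.9×3.4×4.0)/(4.5×5.5×5.1×1.6×4.9) = 0.10784

Normalization: ∑ P(n) = 1
P(0) × (1.0000 + 0.15556 + 0.16687 + 0.062167 + 0.13210 + 0.10784) = 1
P(0) × 1.6245 = 1
P(0) = 1/1.6245 = 0.6156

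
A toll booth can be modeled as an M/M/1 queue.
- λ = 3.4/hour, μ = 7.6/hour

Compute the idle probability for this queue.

ρ = λ/μ = 3.4/7.6 = 0.4474
P(0) = 1 - ρ = 1 - 0.4474 = 0.5526
The server is idle 55.26% of the time.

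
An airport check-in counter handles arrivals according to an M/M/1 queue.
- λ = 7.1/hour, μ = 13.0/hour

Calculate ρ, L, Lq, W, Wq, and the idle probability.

Step 1: ρ = λ/μ = 7.1/13.0 = 0.5462
Step 2: L = λ/(μ-λ) = 7.1/5.90 = 1.2034
Step 3: Lq = λ²/(μ(μ-λ)) = 50.41/(13.0×5.90) = 0.6572
Step 4: W = 1/(μ-λ) = 1/5.90 = 0.16949
Step 5: Wq = λ/(μ(μ-λ)) = 7.1/(13.0×5.90) = 0.09257
Step 6: P(0) = 1-ρ = 0.4538
Verify: L = λW = 7.1×0.16949 = 1.2034 ✔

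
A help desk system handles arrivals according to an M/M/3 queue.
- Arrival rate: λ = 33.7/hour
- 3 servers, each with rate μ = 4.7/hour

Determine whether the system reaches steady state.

Stability requires ρ = λ/(cμ) < 1
ρ = 33.7/(3 × 4.7) = 33.7/14.10 = 2.3901
Since 2.3901 ≥ 1, the system is UNSTABLE.
Need c > λ/μ = 33.7/4.7 = 7.17.
Minimum servers needed: c = 8.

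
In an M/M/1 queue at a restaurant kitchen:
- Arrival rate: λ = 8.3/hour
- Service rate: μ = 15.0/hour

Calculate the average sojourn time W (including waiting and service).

First, compute utilization: ρ = λ/μ = 8.3/15.0 = 0.5533
For M/M/1: W = 1/(μ-λ)
W = 1/(15.0-8.3) = 1/6.70
W = 0.1493 hours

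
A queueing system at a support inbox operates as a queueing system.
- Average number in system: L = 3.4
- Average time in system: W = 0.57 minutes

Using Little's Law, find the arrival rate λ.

Little's Law: L = λW, so λ = L/W
λ = 3.4/0.57 = 5.9649 emails/minute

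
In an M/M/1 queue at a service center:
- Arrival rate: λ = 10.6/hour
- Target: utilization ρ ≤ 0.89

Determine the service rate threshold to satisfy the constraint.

ρ = λ/μ, so μ = λ/ρ
μ ≥ 10.6/0.89 = 11.9101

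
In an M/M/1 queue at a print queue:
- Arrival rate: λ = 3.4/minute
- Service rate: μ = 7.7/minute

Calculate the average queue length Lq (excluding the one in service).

ρ = λ/μ = 3.4/7.7 = 0.4416
For M/M/1: Lq = λ²/(μ(μ-λ))
Lq = 11.56/(7.7 × 4.30)
Lq = 0.3491 jobs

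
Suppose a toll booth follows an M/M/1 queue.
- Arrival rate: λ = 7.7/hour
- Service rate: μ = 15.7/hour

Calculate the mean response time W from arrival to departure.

First, compute utilization: ρ = λ/μ = 7.7/15.7 = 0.4904
For M/M/1: W = 1/(μ-λ)
W = 1/(15.7-7.7) = 1/8.00
W = 0.1250 hours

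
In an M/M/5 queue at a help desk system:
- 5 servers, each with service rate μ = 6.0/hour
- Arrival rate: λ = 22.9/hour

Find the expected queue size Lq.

Traffic intensity: ρ = λ/(cμ) = 22.9/(5×6.0) = 0.7633
Since ρ = 0.7633 < 1, system is stable.
Offered load a = λ/μ = cρ = 22.9/6.0 = 3.8167
P₀ = [ Σₙ₌₀^4 aⁿ/n! + a^5/(5!(1-ρ)) ]⁻¹
Σ = a^0/0! + a^1/1! + a^2/2! + a^3/3! + a^4/4! = 1.00000 + 3.81667 + 7.28347 + 9.26620 + 8.84149 = 30.2078
a^5/(5!(1-ρ)) = 809.8809/(120 × 0.236667) = 28.5169
P₀ = 1/(30.2078 + 28.5169) = 0.01703
Lq = P₀·a^5·ρ / (5!(1-ρ)²) = 0.0170286 × 809.8809 × 0.763333 / (120 × 0.0560111) = 1.5662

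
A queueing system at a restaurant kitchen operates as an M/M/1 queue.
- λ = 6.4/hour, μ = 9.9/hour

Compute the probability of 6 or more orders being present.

ρ = λ/μ = 6.4/9.9 = 0.64646
P(N ≥ n) = ρⁿ
P(N ≥ 6) = 0.64646^6
P(N ≥ 6) = 0.07299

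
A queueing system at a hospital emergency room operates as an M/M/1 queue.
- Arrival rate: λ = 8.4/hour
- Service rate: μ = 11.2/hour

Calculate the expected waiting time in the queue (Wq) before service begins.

First, compute utilization: ρ = λ/μ = 8.4/11.2 = 0.7500
For M/M/1: Wq = λ/(μ(μ-λ))
Wq = 8.4/(11.2 × (11.2-8.4))
Wq = 8.4/(11.2 × 2.80)
Wq = 0.2679 hours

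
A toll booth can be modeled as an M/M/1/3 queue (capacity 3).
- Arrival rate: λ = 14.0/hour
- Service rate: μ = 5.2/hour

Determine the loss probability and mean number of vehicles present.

ρ = λ/μ = 14.0/5.2 = 2.6923
P₀ = (1-ρ)/(1-ρ^(K+1)) = (1-2.6923)/(1-2.6923^4) = -1.6923/-51.5405 = 0.03283
P_K = P₀×ρ^K = 0.032834 × 2.6923^3 = 0.032834 × 19.5151 = 0.6408
Blocking probability P_3 = 0.6408 (64.08%)
L = ρ[1 - (K+1)ρ^K + Kρ^(K+1)] / [(1-ρ)(1-ρ^(K+1))]
L = 2.6923 × (1 - 4×19.5151 + 3×52.5405) / ((1 - 2.6923) × (1 - 52.5405)) = 2.4867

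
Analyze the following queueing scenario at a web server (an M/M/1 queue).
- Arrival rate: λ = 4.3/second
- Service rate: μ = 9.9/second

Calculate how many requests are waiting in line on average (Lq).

ρ = λ/μ = 4.3/9.9 = 0.4343
For M/M/1: Lq = λ²/(μ(μ-λ))
Lq = 18.49/(9.9 × 5.60)
Lq = 0.3335 requests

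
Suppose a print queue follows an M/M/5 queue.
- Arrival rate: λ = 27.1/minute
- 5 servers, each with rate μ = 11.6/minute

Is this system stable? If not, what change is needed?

Stability requires ρ = λ/(cμ) < 1
ρ = 27.1/(5 × 11.6) = 27.1/58.00 = 0.4672
Since 0.4672 < 1, the system is STABLE.
The servers are busy 46.72% of the time.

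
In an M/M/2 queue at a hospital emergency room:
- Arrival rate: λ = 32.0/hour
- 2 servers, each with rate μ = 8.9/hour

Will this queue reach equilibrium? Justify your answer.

Stability requires ρ = λ/(cμ) < 1
ρ = 32.0/(2 × 8.9) = 32.0/17.80 = 1.7978
Since 1.7978 ≥ 1, the system is UNSTABLE.
Need c > λ/μ = 32.0/8.9 = 3.60.
Minimum servers needed: c = 4.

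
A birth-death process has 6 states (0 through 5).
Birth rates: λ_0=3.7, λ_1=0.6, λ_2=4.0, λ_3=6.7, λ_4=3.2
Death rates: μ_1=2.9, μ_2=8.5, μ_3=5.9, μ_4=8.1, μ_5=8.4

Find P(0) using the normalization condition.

Ratios P(n)/P(0) = (λ₀···λₙ₋₁)/(μ₁···μₙ):
P(1)/P(0) = (3.7)/(2.9) = 1.27586
P(2)/P(0) = (3.7×0.6)/(2.9×8.5) = 0.0900609
P(3)/P(0) = (3.7×0.6×4.0)/(2.9×8.5×5.9) = 0.0610582
P(4)/P(0) = (3.7×0.6×4.0×6.7)/(2.9×8.5×5.9×8.1) = 0.0505049
P(5)/P(0) = (3.7×0.6×4.0×6.7×3.2)/(2.9×8.5×5.9×8.1×8.4) = 0.0192400

Normalization: ∑ P(n) = 1
P(0) × (1.00000 + 1.27586 + 0.0900609 + 0.0610582 + 0.0505049 + 0.0192400) = 1
P(0) × 2.4967 = 1
P(0) = 1/2.4967 = 0.4005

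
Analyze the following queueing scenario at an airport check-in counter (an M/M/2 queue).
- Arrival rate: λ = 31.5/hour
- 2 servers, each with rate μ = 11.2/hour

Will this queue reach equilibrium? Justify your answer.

Stability requires ρ = λ/(cμ) < 1
ρ = 31.5/(2 × 11.2) = 31.5/22.40 = 1.4062
Since 1.4062 ≥ 1, the system is UNSTABLE.
Need c > λ/μ = 31.5/11.2 = 2.81.
Minimum servers needed: c = 3.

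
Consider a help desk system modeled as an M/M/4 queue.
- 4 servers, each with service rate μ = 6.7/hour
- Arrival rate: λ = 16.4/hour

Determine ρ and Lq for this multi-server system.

Traffic intensity: ρ = λ/(cμ) = 16.4/(4×6.7) = 0.6119
Since ρ = 0.6119 < 1, system is stable.
Offered load a = λ/μ = cρ = 16.4/6.7 = 2.4478
P₀ = [ Σₙ₌₀^3 aⁿ/n! + a^4/(4!(1-ρ)) ]⁻¹
Σ = a^0/0! + a^1/1! + a^2/2! + a^3/3! = 1.00000 + 2.44776 + 2.99577 + 2.44431 = 8.8878
a^4/(4!(1-ρ)) = 35.8985/(24 × 0.38806) = 3.8545
P₀ = 1/(8.8878 + 3.8545) = 0.07848
Lq = P₀·a^4·ρ / (4!(1-ρ)²) = 0.07848 × 35.8985 × 0.6119 / (24 × 0.1506) = 0.4770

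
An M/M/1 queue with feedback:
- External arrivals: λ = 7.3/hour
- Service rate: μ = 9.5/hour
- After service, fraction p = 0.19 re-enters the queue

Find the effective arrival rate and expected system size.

Effective arrival rate: λ_eff = λ/(1-p) = 7.3/(1-0.19) = 7.3/0.81 = 9.01235
ρ = λ_eff/μ = 9.01235/9.5 = 0.948668
L = ρ/(1-ρ) = 0.948668/(1-0.948668) = 18.4810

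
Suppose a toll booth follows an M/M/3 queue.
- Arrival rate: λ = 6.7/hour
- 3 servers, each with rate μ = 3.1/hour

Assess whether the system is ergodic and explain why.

Stability requires ρ = λ/(cμ) < 1
ρ = 6.7/(3 × 3.1) = 6.7/9.30 = 0.7204
Since 0.7204 < 1, the system is STABLE.
The servers are busy 72.04% of the time.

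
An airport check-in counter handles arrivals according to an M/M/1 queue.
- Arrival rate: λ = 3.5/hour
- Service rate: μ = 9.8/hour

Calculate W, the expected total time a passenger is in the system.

First, compute utilization: ρ = λ/μ = 3.5/9.8 = 0.3571
For M/M/1: W = 1/(μ-λ)
W = 1/(9.8-3.5) = 1/6.30
W = 0.1587 hours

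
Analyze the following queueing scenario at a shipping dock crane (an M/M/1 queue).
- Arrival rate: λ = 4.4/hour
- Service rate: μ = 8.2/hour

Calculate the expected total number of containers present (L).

ρ = λ/μ = 4.4/8.2 = 0.5366
For M/M/1: L = λ/(μ-λ)
L = 4.4/(8.2-4.4) = 4.4/3.80
L = 1.1579 containers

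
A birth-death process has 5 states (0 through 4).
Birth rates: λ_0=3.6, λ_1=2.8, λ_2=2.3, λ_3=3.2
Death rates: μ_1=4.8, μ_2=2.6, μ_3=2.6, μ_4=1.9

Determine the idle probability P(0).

Ratios P(n)/P(0) = (λ₀···λₙ₋₁)/(μ₁···μₙ):
P(1)/P(0) = (3.6)/(4.8) = 0.7500
P(2)/P(0) = (3.6×2.8)/(4.8×2.6) = 0.8077
P(3)/P(0) = (3.6×2.8×2.3)/(4.8×2.6×2.6) = 0.7145
P(4)/P(0) = (3.6×2.8×2.3×3.2)/(4.8×2.6×2.6×1.9) = 1.2034

Normalization: ∑ P(n) = 1
P(0) × (1.0000 + 0.7500 + 0.8077 + 0.7145 + 1.2034) = 1
P(0) × 4.4756 = 1
P(0) = 1/4.4756 = 0.2234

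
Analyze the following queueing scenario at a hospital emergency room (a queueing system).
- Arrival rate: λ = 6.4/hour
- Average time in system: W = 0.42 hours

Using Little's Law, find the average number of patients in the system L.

Little's Law: L = λW
L = 6.4 × 0.42 = 2.6880 patients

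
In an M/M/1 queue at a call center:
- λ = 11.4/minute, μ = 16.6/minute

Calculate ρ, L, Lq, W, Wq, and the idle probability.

Step 1: ρ = λ/μ = 11.4/16.6 = 0.6867
Step 2: L = λ/(μ-λ) = 11.4/5.20 = 2.1923
Step 3: Lq = λ²/(μ(μ-λ)) = 129.96/(16.6×5.20) = 1.5056
Step 4: W = 1/(μ-λ) = 1/5.20 = 0.19231
Step 5: Wq = λ/(μ(μ-λ)) = 11.4/(16.6×5.20) = 0.1321
Step 6: P(0) = 1-ρ = 0.3133
Verify: L = λW = 11.4×0.19231 = 2.1923 ✔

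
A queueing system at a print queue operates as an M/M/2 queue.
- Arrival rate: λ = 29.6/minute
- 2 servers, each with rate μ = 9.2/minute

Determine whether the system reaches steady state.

Stability requires ρ = λ/(cμ) < 1
ρ = 29.6/(2 × 9.2) = 29.6/18.40 = 1.6087
Since 1.6087 ≥ 1, the system is UNSTABLE.
Need c > λ/μ = 29.6/9.2 = 3.22.
Minimum servers needed: c = 4.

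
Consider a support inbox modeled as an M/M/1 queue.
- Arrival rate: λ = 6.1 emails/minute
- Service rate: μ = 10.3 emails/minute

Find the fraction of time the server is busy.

Server utilization: ρ = λ/μ
ρ = 6.1/10.3 = 0.5922
The server is busy 59.22% of the time.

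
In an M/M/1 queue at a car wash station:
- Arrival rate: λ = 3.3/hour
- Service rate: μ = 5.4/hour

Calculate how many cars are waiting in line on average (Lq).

ρ = λ/μ = 3.3/5.4 = 0.6111
For M/M/1: Lq = λ²/(μ(μ-λ))
Lq = 10.89/(5.4 × 2.10)
Lq = 0.9603 cars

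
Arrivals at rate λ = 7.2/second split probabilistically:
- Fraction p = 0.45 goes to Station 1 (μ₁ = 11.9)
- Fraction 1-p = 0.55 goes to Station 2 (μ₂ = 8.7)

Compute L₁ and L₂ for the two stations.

Effective rates: λ₁ = 7.2×0.45 = 3.24, λ₂ = 7.2×0.55 = 3.96
Station 1: ρ₁ = 3.24/11.9 = 0.27227, L₁ = ρ₁/(1-ρ₁) = 0.27227/(1-0.27227) = 0.3741
Station 2: ρ₂ = 3.96/8.7 = 0.45517, L₂ = ρ₂/(1-ρ₂) = 0.45517/(1-0.45517) = 0.8354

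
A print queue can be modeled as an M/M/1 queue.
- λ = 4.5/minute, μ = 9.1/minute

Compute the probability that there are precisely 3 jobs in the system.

ρ = λ/μ = 4.5/9.1 = 0.4945
P(n) = (1-ρ)ρⁿ
P(3) = (1-0.4945) × 0.4945^3
P(3) = 0.50550 × 0.12092
P(3) = 0.06113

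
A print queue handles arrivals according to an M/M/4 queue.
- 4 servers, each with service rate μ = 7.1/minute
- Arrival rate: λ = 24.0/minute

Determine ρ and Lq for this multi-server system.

Traffic intensity: ρ = λ/(cμ) = 24.0/(4×7.1) = 0.8451
Since ρ = 0.8451 < 1, system is stable.
Offered load a = λ/μ = cρ = 24.0/7.1 = 3.3803
P₀ = [ Σₙ₌₀^3 aⁿ/n! + a^4/(4!(1-ρ)) ]⁻¹
Σ = a^0/0! + a^1/1! + a^2/2! + a^3/3! = 1.00000 + 3.38028 + 5.71315 + 6.43735 = 16.5308
a^4/(4!(1-ρ)) = 130.5604/(24 × 0.1549296) = 35.1128
P₀ = 1/(16.5308 + 35.1128) = 0.01936
Lq = P₀·a^4·ρ / (4!(1-ρ)²) = 0.0193635 × 130.5604 × 0.845070 / (24 × 0.0240032) = 3.7086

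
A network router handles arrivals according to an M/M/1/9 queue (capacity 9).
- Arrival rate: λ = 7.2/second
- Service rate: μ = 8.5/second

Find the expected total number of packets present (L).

ρ = λ/μ = 7.2/8.5 = 0.84706
P₀ = (1-ρ)/(1-ρ^(K+1)) = (1-0.84706)/(1-0.84706^10) = 0.15294/0.80983 = 0.1889
P_K = P₀×ρ^K = 0.18885 × 0.84706^9 = 0.18885 × 0.22451 = 0.04240
L = ρ[1 - (K+1)ρ^K + Kρ^(K+1)] / [(1-ρ)(1-ρ^(K+1))]
L = 0.84706 × (1 - 10×0.224506 + 9×0.190170) / ((1 - 0.84706) × (1 - 0.190170)) = 3.1902 packets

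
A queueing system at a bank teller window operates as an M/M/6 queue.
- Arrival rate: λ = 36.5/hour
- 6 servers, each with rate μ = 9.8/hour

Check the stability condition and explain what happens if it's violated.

Stability requires ρ = λ/(cμ) < 1
ρ = 36.5/(6 × 9.8) = 36.5/58.80 = 0.6207
Since 0.6207 < 1, the system is STABLE.
The servers are busy 62.07% of the time.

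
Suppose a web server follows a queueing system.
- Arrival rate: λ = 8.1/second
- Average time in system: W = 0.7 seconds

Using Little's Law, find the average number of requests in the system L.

Little's Law: L = λW
L = 8.1 × 0.7 = 5.6700 requests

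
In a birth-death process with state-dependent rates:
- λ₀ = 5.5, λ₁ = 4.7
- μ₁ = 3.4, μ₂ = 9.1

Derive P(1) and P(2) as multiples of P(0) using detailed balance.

Balance equations:
State 0: λ₀P₀ = μ₁P₁ → P₁ = (λ₀/μ₁)P₀ = (5.5/3.4)P₀ = 1.6176P₀
State 1: P₂ = (λ₀λ₁)/(μ₁μ₂)P₀ = (5.5×4.7)/(3.4×9.1)P₀ = 0.8355P₀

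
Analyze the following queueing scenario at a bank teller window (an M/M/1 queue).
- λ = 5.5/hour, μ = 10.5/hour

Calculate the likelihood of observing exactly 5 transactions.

ρ = λ/μ = 5.5/10.5 = 0.5238
P(n) = (1-ρ)ρⁿ
P(5) = (1-0.5238) × 0.5238^5
P(5) = 0.4762 × 0.03943
P(5) = 0.01878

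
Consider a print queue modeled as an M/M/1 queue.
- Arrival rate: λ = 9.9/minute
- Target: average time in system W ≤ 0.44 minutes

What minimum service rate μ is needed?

For M/M/1: W = 1/(μ-λ)
Need W ≤ 0.44, so 1/(μ-λ) ≤ 0.44
μ - λ ≥ 1/0.44 = 2.2727
μ ≥ 9.9 + 2.2727 = 12.1727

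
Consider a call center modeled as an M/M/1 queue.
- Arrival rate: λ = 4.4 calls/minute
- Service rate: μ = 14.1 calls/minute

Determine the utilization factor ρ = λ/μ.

Server utilization: ρ = λ/μ
ρ = 4.4/14.1 = 0.3121
The server is busy 31.21% of the time.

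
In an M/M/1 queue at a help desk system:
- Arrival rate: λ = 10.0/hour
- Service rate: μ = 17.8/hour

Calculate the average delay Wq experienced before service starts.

First, compute utilization: ρ = λ/μ = 10.0/17.8 = 0.5618
For M/M/1: Wq = λ/(μ(μ-λ))
Wq = 10.0/(17.8 × (17.8-10.0))
Wq = 10.0/(17.8 × 7.80)
Wq = 0.07203 hours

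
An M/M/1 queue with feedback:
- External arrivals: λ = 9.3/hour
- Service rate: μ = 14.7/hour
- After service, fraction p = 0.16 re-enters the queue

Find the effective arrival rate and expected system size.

Effective arrival rate: λ_eff = λ/(1-p) = 9.3/(1-0.16) = 9.3/0.84 = 11.0714
ρ = λ_eff/μ = 11.0714/14.7 = 0.75316
L = ρ/(1-ρ) = 0.75316/(1-0.75316) = 3.0512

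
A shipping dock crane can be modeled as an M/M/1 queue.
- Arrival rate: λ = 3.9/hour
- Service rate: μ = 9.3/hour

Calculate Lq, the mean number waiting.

ρ = λ/μ = 3.9/9.3 = 0.4194
For M/M/1: Lq = λ²/(μ(μ-λ))
Lq = 15.21/(9.3 × 5.40)
Lq = 0.3029 containers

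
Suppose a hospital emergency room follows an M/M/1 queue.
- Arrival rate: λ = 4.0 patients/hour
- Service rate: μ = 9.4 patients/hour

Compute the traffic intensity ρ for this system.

Server utilization: ρ = λ/μ
ρ = 4.0/9.4 = 0.4255
The server is busy 42.55% of the time.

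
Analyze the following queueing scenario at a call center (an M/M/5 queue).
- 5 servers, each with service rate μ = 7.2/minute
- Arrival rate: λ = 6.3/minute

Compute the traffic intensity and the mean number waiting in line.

Traffic intensity: ρ = λ/(cμ) = 6.3/(5×7.2) = 0.1750
Since ρ = 0.1750 < 1, system is stable.
Offered load a = λ/μ = cρ = 6.3/7.2 = 0.8750
P₀ = [ Σₙ₌₀^4 aⁿ/n! + a^5/(5!(1-ρ)) ]⁻¹
Σ = a^0/0! + a^1/1! + a^2/2! + a^3/3! + a^4/4! = 1.0000 + 0.8750 + 0.3828 + 0.1117 + 0.02442 = 2.3939
a^5/(5!(1-ρ)) = 0.5129/(120 × 0.8250) = 0.005181
P₀ = 1/(2.3939 + 0.005181) = 0.4168
Lq = P₀·a^5·ρ / (5!(1-ρ)²) = 0.4168 × 0.5129 × 0.1750 / (120 × 0.6806) = 0.0004581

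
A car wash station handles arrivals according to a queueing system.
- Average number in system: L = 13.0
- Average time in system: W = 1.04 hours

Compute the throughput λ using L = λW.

Little's Law: L = λW, so λ = L/W
λ = 13.0/1.04 = 12.5000 cars/hour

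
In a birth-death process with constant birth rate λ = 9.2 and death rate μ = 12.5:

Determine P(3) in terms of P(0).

For constant rates: P(n)/P(0) = (λ/μ)^n
P(3)/P(0) = (9.2/12.5)^3 = 0.7360^3 = 0.3987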